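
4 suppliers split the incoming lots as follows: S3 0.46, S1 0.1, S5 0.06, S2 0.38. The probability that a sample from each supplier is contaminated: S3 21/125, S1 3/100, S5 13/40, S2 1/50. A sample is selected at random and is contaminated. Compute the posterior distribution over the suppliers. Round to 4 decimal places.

Prior × likelihood for each hypothesis:
  S3: 0.46 × 0.168 = 0.07728
  S1: 0.1 × 0.03 = 0.003
  S5: 0.06 × 0.325 = 0.0195
  S2: 0.38 × 0.02 = 0.0076
Total = 0.10738.
P(S3 | contaminated) = 0.07728/0.10738 ≈ 0.7197
P(S1 | contaminated) = 0.003/0.10738 ≈ 0.0279
P(S5 | contaminated) = 0.0195/0.10738 ≈ 0.1816
P(S2 | contaminated) = 0.0076/0.10738 ≈ 0.0708

S3 0.7197, S1 0.0279, S5 0.1816, S2 0.0708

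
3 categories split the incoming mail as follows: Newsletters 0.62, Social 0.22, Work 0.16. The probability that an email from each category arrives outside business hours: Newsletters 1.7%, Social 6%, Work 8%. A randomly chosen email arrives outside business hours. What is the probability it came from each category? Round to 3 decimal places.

Newsletters 0.288, Social 0.361, Work 0.350

Unnormalized posteriors (prior × likelihood):
  Newsletters: 0.62 × 0.017 = 0.01054
  Social: 0.22 × 0.06 = 0.0132
  Work: 0.16 × 0.08 = 0.0128
Sum = 0.03654.
P(Newsletters | off-hours) = 0.01054/0.03654 ≈ 0.288
P(Social | off-hours) = 0.0132/0.03654 ≈ 0.361
P(Work | off-hours) = 0.0128/0.03654 ≈ 0.350
(Check: 0.288+0.361+0.350 = 0.999.)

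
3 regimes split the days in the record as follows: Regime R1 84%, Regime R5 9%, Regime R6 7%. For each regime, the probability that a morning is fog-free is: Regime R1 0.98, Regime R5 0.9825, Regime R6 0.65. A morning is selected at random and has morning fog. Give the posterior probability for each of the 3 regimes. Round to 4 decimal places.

Taking complements, P(fog | each) = Regime R1 0.02, Regime R5 0.0175, Regime R6 0.35.
Compute prior × likelihood for every hypothesis:
  Regime R1: 0.84 × 0.02 = 0.0168
  Regime R5: 0.09 × 0.0175 = 0.001575
  Regime R6: 0.07 × 0.35 = 0.0245
Sum = 0.042875.
P(Regime R1 | fog) = 0.0168/0.042875 ≈ 0.3918
P(Regime R5 | fog) = 0.001575/0.042875 ≈ 0.0367
P(Regime R6 | fog) = 0.0245/0.042875 ≈ 0.5714

Regime R1 0.3918, Regime R5 0.0367, Regime R6 0.5714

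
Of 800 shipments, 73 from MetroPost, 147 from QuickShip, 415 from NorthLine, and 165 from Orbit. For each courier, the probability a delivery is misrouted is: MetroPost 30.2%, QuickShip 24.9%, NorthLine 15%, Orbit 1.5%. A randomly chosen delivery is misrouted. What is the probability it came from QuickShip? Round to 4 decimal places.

Compute prior × likelihood for every hypothesis:
  MetroPost: 0.09125 × 0.302 = 0.0275575
  QuickShip: 0.18375 × 0.249 = 0.04575375
  NorthLine: 0.51875 × 0.15 = 0.0778125
  Orbit: 0.20625 × 0.015 = 0.00309375
Total = 0.1542175.
P(QuickShip | evidence) = 0.04575375 / 0.1542175 ≈ 0.2967.

0.2967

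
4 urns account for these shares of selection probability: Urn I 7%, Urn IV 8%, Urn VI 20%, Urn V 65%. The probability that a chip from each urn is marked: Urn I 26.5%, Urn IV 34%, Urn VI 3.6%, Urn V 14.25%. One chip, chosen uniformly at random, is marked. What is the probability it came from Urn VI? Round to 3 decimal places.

0.049

Unnormalized posteriors (prior × likelihood):
  Urn I: 0.07 × 0.265 = 0.01855
  Urn IV: 0.08 × 0.34 = 0.0272
  Urn VI: 0.2 × 0.036 = 0.0072
  Urn V: 0.65 × 0.1425 = 0.092625
Sum = 0.145575.
P(Urn VI | evidence) = 0.0072 / 0.145575 ≈ 0.049.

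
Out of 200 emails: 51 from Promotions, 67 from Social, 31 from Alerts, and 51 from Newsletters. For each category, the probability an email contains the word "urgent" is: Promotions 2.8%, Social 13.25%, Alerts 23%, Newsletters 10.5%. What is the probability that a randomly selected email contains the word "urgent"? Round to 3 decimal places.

By Bayes' rule, posterior ∝ prior × likelihood:
  Promotions: 0.255 × 0.028 = 0.00714
  Social: 0.335 × 0.1325 = 0.0443875
  Alerts: 0.155 × 0.23 = 0.03565
  Newsletters: 0.255 × 0.105 = 0.026775
P(urgent-flag) = 0.00714 + 0.0443875 + 0.03565 + 0.026775 = 0.1139525 → 0.114.

0.114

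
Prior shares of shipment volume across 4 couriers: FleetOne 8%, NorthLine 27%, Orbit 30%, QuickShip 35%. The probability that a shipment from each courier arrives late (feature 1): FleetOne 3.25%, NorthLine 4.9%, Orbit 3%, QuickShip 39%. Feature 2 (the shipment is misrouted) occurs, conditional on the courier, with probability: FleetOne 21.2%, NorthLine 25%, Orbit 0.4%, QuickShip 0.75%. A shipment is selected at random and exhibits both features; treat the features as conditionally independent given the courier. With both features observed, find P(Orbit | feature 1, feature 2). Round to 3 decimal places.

0.007

Prior × likelihood for each hypothesis:
  FleetOne: 0.08 × 0.0325 × 0.212 = 0.0005512
  NorthLine: 0.27 × 0.049 × 0.25 = 0.0033075
  Orbit: 0.3 × 0.03 × 0.004 = 0.000036
  QuickShip: 0.35 × 0.39 × 0.0075 = 0.00102375
Sum = 0.00491845.
P(Orbit | evidence) = 0.000036 / 0.00491845 ≈ 0.007.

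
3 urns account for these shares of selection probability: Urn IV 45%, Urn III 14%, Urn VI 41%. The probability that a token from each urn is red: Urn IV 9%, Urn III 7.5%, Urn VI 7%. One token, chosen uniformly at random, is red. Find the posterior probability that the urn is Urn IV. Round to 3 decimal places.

By Bayes' rule, posterior ∝ prior × likelihood:
  Urn IV: 0.45 × 0.09 = 0.0405
  Urn III: 0.14 × 0.075 = 0.0105
  Urn VI: 0.41 × 0.07 = 0.0287
Total = 0.0797.
P(Urn IV | evidence) = 0.0405 / 0.0797 ≈ 0.508.

0.508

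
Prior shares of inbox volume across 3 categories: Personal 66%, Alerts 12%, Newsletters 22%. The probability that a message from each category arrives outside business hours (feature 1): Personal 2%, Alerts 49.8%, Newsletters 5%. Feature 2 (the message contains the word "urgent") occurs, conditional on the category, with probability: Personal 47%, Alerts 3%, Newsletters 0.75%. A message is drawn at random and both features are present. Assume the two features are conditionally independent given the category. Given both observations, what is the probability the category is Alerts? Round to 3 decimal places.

Prior × likelihood for each hypothesis:
  Personal: 0.66 × 0.02 × 0.47 = 0.006204
  Alerts: 0.12 × 0.498 × 0.03 = 0.0017928
  Newsletters: 0.22 × 0.05 × 0.0075 = 0.0000825
Sum = 0.0080793.
P(Alerts | evidence) = 0.0017928 / 0.0080793 ≈ 0.222.

0.222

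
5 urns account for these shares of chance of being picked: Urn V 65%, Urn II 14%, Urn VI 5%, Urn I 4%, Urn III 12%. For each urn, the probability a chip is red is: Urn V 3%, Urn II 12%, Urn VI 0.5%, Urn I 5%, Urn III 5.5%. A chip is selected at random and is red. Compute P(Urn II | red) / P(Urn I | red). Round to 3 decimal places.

8.400

Compute prior × likelihood for every hypothesis:
  Urn V: 0.65 × 0.03 = 0.0195
  Urn II: 0.14 × 0.12 = 0.0168
  Urn VI: 0.05 × 0.005 = 0.00025
  Urn I: 0.04 × 0.05 = 0.002
  Urn III: 0.12 × 0.055 = 0.0066
Sum = 0.04515.
The ratio is 0.0168 / 0.002 (the normalizer cancels) = 8.400.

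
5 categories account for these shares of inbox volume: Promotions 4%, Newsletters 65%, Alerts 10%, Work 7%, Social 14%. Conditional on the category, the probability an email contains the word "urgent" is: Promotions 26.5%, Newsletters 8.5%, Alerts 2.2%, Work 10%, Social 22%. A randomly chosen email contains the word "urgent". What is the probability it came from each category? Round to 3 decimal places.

Promotions 0.100, Newsletters 0.522, Alerts 0.021, Work 0.066, Social 0.291

By Bayes' rule, posterior ∝ prior × likelihood:
  Promotions: 0.04 × 0.265 = 0.0106
  Newsletters: 0.65 × 0.085 = 0.05525
  Alerts: 0.1 × 0.022 = 0.0022
  Work: 0.07 × 0.1 = 0.007
  Social: 0.14 × 0.22 = 0.0308
Normalizing constant = 0.10585.
P(Promotions | urgent-flag) = 0.0106/0.10585 ≈ 0.100
P(Newsletters | urgent-flag) = 0.05525/0.10585 ≈ 0.522
P(Alerts | urgent-flag) = 0.0022/0.10585 ≈ 0.021
P(Work | urgent-flag) = 0.007/0.10585 ≈ 0.066
P(Social | urgent-flag) = 0.0308/0.10585 ≈ 0.291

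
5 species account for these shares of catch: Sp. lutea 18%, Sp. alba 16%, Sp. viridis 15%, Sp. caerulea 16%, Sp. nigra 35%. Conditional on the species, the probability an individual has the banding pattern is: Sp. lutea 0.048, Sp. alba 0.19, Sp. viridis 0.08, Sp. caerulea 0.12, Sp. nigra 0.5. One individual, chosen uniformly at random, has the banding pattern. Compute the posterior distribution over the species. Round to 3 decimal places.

Sp. lutea 0.035, Sp. alba 0.124, Sp. viridis 0.049, Sp. caerulea 0.078, Sp. nigra 0.714

Prior × likelihood for each hypothesis:
  Sp. lutea: 0.18 × 0.048 = 0.00864
  Sp. alba: 0.16 × 0.19 = 0.0304
  Sp. viridis: 0.15 × 0.08 = 0.012
  Sp. caerulea: 0.16 × 0.12 = 0.0192
  Sp. nigra: 0.35 × 0.5 = 0.175
Sum = 0.24524.
P(Sp. lutea | banded) = 0.00864/0.24524 ≈ 0.035
P(Sp. alba | banded) = 0.0304/0.24524 ≈ 0.124
P(Sp. viridis | banded) = 0.012/0.24524 ≈ 0.049
P(Sp. caerulea | banded) = 0.0192/0.24524 ≈ 0.078
P(Sp. nigra | banded) = 0.175/0.24524 ≈ 0.714
(Check: 0.035+0.124+0.049+0.078+0.714 = 1.000.)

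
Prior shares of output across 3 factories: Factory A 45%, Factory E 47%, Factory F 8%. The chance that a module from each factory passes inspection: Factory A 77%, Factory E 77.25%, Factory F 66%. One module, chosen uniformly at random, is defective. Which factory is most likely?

Taking complements, P(defective | each) = Factory A 0.23, Factory E 0.2275, Factory F 0.34.
Unnormalized posteriors (prior × likelihood):
  Factory A: 0.45 × 0.23 = 0.1035
  Factory E: 0.47 × 0.2275 = 0.106925
  Factory F: 0.08 × 0.34 = 0.0272
Total = 0.237625.
Largest term belongs to Factory E, so Factory E is most probable.

Factory E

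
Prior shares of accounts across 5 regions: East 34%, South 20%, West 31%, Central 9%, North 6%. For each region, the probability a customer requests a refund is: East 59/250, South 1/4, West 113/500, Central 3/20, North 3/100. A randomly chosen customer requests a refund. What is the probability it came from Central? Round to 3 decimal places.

By Bayes' rule, posterior ∝ prior × likelihood:
  East: 0.34 × 0.236 = 0.08024
  South: 0.2 × 0.25 = 0.05
  West: 0.31 × 0.226 = 0.07006
  Central: 0.09 × 0.15 = 0.0135
  North: 0.06 × 0.03 = 0.0018
Total = 0.2156.
P(Central | evidence) = 0.0135 / 0.2156 ≈ 0.063.

0.063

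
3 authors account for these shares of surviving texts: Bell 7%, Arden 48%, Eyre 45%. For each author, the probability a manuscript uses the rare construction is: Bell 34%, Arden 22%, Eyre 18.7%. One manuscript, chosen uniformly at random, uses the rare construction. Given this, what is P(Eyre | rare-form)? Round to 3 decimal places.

Unnormalized posteriors (prior × likelihood):
  Bell: 0.07 × 0.34 = 0.0238
  Arden: 0.48 × 0.22 = 0.1056
  Eyre: 0.45 × 0.187 = 0.08415
Sum = 0.21355.
P(Eyre | evidence) = 0.08415 / 0.21355 ≈ 0.394.

0.394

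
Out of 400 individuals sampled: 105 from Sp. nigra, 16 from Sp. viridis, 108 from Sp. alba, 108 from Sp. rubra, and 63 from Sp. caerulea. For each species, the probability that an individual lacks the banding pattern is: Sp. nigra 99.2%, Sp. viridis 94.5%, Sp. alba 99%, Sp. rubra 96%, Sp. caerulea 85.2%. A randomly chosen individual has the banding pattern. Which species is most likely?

Taking complements, P(banded | each) = Sp. nigra 0.008, Sp. viridis 0.055, Sp. alba 0.01, Sp. rubra 0.04, Sp. caerulea 0.148.
Prior × likelihood for each hypothesis:
  Sp. nigra: 0.2625 × 0.008 = 0.0021
  Sp. viridis: 0.04 × 0.055 = 0.0022
  Sp. alba: 0.27 × 0.01 = 0.0027
  Sp. rubra: 0.27 × 0.04 = 0.0108
  Sp. caerulea: 0.1575 × 0.148 = 0.02331
Sum = 0.04111.
Largest term belongs to Sp. caerulea, so Sp. caerulea is most probable.

Sp. caerulea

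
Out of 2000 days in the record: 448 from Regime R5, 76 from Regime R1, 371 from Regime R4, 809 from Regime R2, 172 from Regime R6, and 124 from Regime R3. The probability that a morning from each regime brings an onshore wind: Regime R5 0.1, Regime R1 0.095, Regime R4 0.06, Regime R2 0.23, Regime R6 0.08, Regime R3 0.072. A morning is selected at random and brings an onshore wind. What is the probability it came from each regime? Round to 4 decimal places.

Regime R5 0.1583, Regime R1 0.0255, Regime R4 0.0786, Regime R2 0.6574, Regime R6 0.0486, Regime R3 0.0315

By Bayes' rule, posterior ∝ prior × likelihood:
  Regime R5: 0.224 × 0.1 = 0.0224
  Regime R1: 0.038 × 0.095 = 0.00361
  Regime R4: 0.1855 × 0.06 = 0.01113
  Regime R2: 0.4045 × 0.23 = 0.093035
  Regime R6: 0.086 × 0.08 = 0.00688
  Regime R3: 0.062 × 0.072 = 0.004464
Normalizing constant = 0.141519.
P(Regime R5 | onshore) = 0.0224/0.141519 ≈ 0.1583
P(Regime R1 | onshore) = 0.00361/0.141519 ≈ 0.0255
P(Regime R4 | onshore) = 0.01113/0.141519 ≈ 0.0786
P(Regime R2 | onshore) = 0.093035/0.141519 ≈ 0.6574
P(Regime R6 | onshore) = 0.00688/0.141519 ≈ 0.0486
P(Regime R3 | onshore) = 0.004464/0.141519 ≈ 0.0315
(Check: 0.1583+0.0255+0.0786+0.6574+0.0486+0.0315 = 0.9999.)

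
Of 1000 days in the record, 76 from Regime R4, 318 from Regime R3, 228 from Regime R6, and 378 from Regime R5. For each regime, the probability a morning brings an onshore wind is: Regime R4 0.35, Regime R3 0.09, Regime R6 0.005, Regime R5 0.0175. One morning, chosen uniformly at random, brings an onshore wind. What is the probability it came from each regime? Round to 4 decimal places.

Prior × likelihood for each hypothesis:
  Regime R4: 0.076 × 0.35 = 0.0266
  Regime R3: 0.318 × 0.09 = 0.02862
  Regime R6: 0.228 × 0.005 = 0.00114
  Regime R5: 0.378 × 0.0175 = 0.006615
Normalizing constant = 0.062975.
P(Regime R4 | onshore) = 0.0266/0.062975 ≈ 0.4224
P(Regime R3 | onshore) = 0.02862/0.062975 ≈ 0.4545
P(Regime R6 | onshore) = 0.00114/0.062975 ≈ 0.0181
P(Regime R5 | onshore) = 0.006615/0.062975 ≈ 0.1050

Regime R4 0.4224, Regime R3 0.4545, Regime R6 0.0181, Regime R5 0.1050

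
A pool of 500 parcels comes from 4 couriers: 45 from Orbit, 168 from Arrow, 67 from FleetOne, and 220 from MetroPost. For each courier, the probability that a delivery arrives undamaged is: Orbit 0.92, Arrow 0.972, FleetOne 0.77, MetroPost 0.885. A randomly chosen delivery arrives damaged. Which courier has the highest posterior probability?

Taking complements, P(damaged | each) = Orbit 0.08, Arrow 0.028, FleetOne 0.23, MetroPost 0.115.
Compute prior × likelihood for every hypothesis:
  Orbit: 0.09 × 0.08 = 0.0072
  Arrow: 0.336 × 0.028 = 0.009408
  FleetOne: 0.134 × 0.23 = 0.03082
  MetroPost: 0.44 × 0.115 = 0.0506
Normalizing constant = 0.098028.
Largest term belongs to MetroPost, so MetroPost is most probable.

MetroPost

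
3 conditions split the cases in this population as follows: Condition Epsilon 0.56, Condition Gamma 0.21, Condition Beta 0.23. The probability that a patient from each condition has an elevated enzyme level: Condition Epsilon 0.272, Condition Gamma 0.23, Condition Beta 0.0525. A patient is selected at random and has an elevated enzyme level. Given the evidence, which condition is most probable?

Condition Epsilon

Compute prior × likelihood for every hypothesis:
  Condition Epsilon: 0.56 × 0.272 = 0.15232
  Condition Gamma: 0.21 × 0.23 = 0.0483
  Condition Beta: 0.23 × 0.0525 = 0.012075
Total = 0.212695.
Largest term belongs to Condition Epsilon, so Condition Epsilon is most probable.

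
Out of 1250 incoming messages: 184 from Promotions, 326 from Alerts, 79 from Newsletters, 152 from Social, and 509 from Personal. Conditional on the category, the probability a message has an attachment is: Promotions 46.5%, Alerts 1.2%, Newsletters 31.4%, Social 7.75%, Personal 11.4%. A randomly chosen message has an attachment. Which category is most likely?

By Bayes' rule, posterior ∝ prior × likelihood:
  Promotions: 0.1472 × 0.465 = 0.068448
  Alerts: 0.2608 × 0.012 = 0.0031296
  Newsletters: 0.0632 × 0.314 = 0.0198448
  Social: 0.1216 × 0.0775 = 0.009424
  Personal: 0.4072 × 0.114 = 0.0464208
Normalizing constant = 0.1472672.
Largest term belongs to Promotions, so Promotions is most probable.

Promotions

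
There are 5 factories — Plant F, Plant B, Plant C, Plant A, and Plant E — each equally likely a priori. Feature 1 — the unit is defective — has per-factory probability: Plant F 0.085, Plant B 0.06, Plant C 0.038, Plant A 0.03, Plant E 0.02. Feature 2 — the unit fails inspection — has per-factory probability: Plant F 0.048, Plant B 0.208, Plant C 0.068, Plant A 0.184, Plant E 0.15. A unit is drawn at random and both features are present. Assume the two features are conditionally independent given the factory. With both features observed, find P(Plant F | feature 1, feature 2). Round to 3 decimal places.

0.147

Since the prior is uniform, the posterior is proportional to the likelihood:
  Plant F: 0.085 × 0.048 = 0.00408
  Plant B: 0.06 × 0.208 = 0.01248
  Plant C: 0.038 × 0.068 = 0.002584
  Plant A: 0.03 × 0.184 = 0.00552
  Plant E: 0.02 × 0.15 = 0.003
Normalizing constant = 0.027664.
P(Plant F | evidence) = 0.00408 / 0.027664 ≈ 0.147.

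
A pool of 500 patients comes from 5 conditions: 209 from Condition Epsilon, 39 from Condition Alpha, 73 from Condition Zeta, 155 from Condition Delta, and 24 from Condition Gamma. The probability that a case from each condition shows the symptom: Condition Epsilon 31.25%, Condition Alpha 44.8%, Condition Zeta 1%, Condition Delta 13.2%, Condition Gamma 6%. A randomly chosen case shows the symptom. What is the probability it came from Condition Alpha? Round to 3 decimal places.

0.166

Compute prior × likelihood for every hypothesis:
  Condition Epsilon: 0.418 × 0.3125 = 0.130625
  Condition Alpha: 0.078 × 0.448 = 0.034944
  Condition Zeta: 0.146 × 0.01 = 0.00146
  Condition Delta: 0.31 × 0.132 = 0.04092
  Condition Gamma: 0.048 × 0.06 = 0.00288
Total = 0.210829.
P(Condition Alpha | evidence) = 0.034944 / 0.210829 ≈ 0.166.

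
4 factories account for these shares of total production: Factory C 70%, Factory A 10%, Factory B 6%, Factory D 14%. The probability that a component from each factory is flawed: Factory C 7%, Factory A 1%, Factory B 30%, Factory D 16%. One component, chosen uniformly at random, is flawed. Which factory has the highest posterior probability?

Factory C

Unnormalized posteriors (prior × likelihood):
  Factory C: 0.7 × 0.07 = 0.049
  Factory A: 0.1 × 0.01 = 0.001
  Factory B: 0.06 × 0.3 = 0.018
  Factory D: 0.14 × 0.16 = 0.0224
Sum = 0.0904.
Largest term belongs to Factory C, so Factory C is most probable.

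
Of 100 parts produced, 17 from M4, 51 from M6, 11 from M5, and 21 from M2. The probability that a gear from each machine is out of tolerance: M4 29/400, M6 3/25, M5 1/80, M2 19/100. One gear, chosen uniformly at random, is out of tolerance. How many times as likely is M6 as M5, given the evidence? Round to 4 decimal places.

44.5091

Compute prior × likelihood for every hypothesis:
  M4: 0.17 × 0.0725 = 0.012325
  M6: 0.51 × 0.12 = 0.0612
  M5: 0.11 × 0.0125 = 0.001375
  M2: 0.21 × 0.19 = 0.0399
Sum = 0.1148.
The ratio is 0.0612 / 0.001375 (the normalizer cancels) = 44.5091.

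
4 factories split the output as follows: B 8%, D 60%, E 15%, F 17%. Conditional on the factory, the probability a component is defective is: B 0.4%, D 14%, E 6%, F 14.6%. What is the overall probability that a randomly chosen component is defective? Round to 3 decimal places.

0.118

Prior × likelihood for each hypothesis:
  B: 0.08 × 0.004 = 0.00032
  D: 0.6 × 0.14 = 0.084
  E: 0.15 × 0.06 = 0.009
  F: 0.17 × 0.146 = 0.02482
P(defective) = 0.00032 + 0.084 + 0.009 + 0.02482 = 0.11814 → 0.118.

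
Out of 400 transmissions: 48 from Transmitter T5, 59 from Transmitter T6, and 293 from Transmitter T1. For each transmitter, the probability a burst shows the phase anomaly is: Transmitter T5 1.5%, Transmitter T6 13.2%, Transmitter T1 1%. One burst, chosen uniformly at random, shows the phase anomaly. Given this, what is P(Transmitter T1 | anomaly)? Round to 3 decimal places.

By Bayes' rule, posterior ∝ prior × likelihood:
  Transmitter T5: 0.12 × 0.015 = 0.0018
  Transmitter T6: 0.1475 × 0.132 = 0.01947
  Transmitter T1: 0.7325 × 0.01 = 0.007325
Sum = 0.028595.
P(Transmitter T1 | evidence) = 0.007325 / 0.028595 ≈ 0.256.

0.256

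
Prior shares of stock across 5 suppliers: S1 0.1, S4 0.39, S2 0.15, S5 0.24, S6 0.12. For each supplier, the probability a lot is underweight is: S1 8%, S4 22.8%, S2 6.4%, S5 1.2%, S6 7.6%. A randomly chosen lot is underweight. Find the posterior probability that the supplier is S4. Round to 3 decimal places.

Unnormalized posteriors (prior × likelihood):
  S1: 0.1 × 0.08 = 0.008
  S4: 0.39 × 0.228 = 0.08892
  S2: 0.15 × 0.064 = 0.0096
  S5: 0.24 × 0.012 = 0.00288
  S6: 0.12 × 0.076 = 0.00912
Normalizing constant = 0.11852.
P(S4 | evidence) = 0.08892 / 0.11852 ≈ 0.750.

0.750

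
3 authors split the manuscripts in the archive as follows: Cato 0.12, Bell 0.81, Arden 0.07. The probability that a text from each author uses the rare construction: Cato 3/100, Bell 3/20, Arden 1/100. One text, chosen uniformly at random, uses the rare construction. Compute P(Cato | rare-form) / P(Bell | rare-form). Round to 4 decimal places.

0.0296

Unnormalized posteriors (prior × likelihood):
  Cato: 0.12 × 0.03 = 0.0036
  Bell: 0.81 × 0.15 = 0.1215
  Arden: 0.07 × 0.01 = 0.0007
Total = 0.1258.
The ratio is 0.0036 / 0.1215 (the normalizer cancels) = 0.0296.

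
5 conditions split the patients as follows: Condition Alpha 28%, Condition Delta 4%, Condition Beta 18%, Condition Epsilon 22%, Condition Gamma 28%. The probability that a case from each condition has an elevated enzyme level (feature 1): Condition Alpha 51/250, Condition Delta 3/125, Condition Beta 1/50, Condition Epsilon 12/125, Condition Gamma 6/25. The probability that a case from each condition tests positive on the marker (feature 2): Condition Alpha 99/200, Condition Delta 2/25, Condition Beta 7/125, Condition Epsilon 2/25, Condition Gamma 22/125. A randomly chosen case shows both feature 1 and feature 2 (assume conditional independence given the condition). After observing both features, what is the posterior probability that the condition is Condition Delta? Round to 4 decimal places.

By Bayes' rule, posterior ∝ prior × likelihood:
  Condition Alpha: 0.28 × 0.204 × 0.495 = 0.0282744
  Condition Delta: 0.04 × 0.024 × 0.08 = 0.0000768
  Condition Beta: 0.18 × 0.02 × 0.056 = 0.0002016
  Condition Epsilon: 0.22 × 0.096 × 0.08 = 0.0016896
  Condition Gamma: 0.28 × 0.24 × 0.176 = 0.0118272
Normalizing constant = 0.0420696.
P(Condition Delta | evidence) = 0.0000768 / 0.0420696 ≈ 0.0018.

0.0018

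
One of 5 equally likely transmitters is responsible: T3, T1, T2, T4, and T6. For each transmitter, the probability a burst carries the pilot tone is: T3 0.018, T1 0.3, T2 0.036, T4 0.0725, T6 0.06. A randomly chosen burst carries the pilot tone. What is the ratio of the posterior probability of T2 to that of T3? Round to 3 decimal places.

With a uniform prior (1/5 each), posterior ∝ likelihood:
  T3: 0.018
  T1: 0.3
  T2: 0.036
  T4: 0.0725
  T6: 0.06
Sum = 0.4865.
The ratio is 0.036 / 0.018 (the normalizer cancels) = 2.000.

2.000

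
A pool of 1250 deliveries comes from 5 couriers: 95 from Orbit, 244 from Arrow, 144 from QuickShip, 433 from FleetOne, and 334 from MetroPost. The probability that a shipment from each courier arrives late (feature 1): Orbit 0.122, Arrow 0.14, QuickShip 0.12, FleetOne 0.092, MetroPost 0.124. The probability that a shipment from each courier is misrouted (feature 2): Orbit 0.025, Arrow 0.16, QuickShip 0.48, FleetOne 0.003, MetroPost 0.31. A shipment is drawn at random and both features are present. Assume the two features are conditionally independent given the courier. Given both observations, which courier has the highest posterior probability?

Compute prior × likelihood for every hypothesis:
  Orbit: 0.076 × 0.122 × 0.025 = 0.0002318
  Arrow: 0.1952 × 0.14 × 0.16 = 0.00437248
  QuickShip: 0.1152 × 0.12 × 0.48 = 0.00663552
  FleetOne: 0.3464 × 0.092 × 0.003 = 0.0000956064
  MetroPost: 0.2672 × 0.124 × 0.31 = 0.010271168
Total = 0.0216065744.
Largest term belongs to MetroPost, so MetroPost is most probable.

MetroPost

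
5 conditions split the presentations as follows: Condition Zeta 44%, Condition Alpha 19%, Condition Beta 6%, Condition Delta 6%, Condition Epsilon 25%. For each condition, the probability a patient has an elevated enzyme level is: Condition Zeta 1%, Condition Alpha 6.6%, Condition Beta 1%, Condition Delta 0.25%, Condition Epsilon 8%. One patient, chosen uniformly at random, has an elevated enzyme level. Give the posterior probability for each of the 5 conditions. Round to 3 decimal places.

Unnormalized posteriors (prior × likelihood):
  Condition Zeta: 0.44 × 0.01 = 0.0044
  Condition Alpha: 0.19 × 0.066 = 0.01254
  Condition Beta: 0.06 × 0.01 = 0.0006
  Condition Delta: 0.06 × 0.0025 = 0.00015
  Condition Epsilon: 0.25 × 0.08 = 0.02
Normalizing constant = 0.03769.
P(Condition Zeta | elevated) = 0.0044/0.03769 ≈ 0.117
P(Condition Alpha | elevated) = 0.01254/0.03769 ≈ 0.333
P(Condition Beta | elevated) = 0.0006/0.03769 ≈ 0.016
P(Condition Delta | elevated) = 0.00015/0.03769 ≈ 0.004
P(Condition Epsilon | elevated) = 0.02/0.03769 ≈ 0.531

Condition Zeta 0.117, Condition Alpha 0.333, Condition Beta 0.016, Condition Delta 0.004, Condition Epsilon 0.531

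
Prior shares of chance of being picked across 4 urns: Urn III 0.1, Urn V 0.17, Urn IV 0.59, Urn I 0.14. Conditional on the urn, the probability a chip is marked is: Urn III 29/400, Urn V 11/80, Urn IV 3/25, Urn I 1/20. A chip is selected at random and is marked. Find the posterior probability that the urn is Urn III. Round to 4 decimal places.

0.0669

Prior × likelihood for each hypothesis:
  Urn III: 0.1 × 0.0725 = 0.00725
  Urn V: 0.17 × 0.1375 = 0.023375
  Urn IV: 0.59 × 0.12 = 0.0708
  Urn I: 0.14 × 0.05 = 0.007
Total = 0.108425.
P(Urn III | evidence) = 0.00725 / 0.108425 ≈ 0.0669.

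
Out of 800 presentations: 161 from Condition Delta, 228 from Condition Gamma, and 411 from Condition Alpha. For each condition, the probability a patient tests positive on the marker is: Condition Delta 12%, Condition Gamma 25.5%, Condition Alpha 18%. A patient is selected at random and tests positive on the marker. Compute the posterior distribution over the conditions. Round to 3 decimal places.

Condition Delta 0.128, Condition Gamma 0.384, Condition Alpha 0.489

Compute prior × likelihood for every hypothesis:
  Condition Delta: 0.20125 × 0.12 = 0.02415
  Condition Gamma: 0.285 × 0.255 = 0.072675
  Condition Alpha: 0.51375 × 0.18 = 0.092475
Sum = 0.1893.
P(Condition Delta | marker-positive) = 0.02415/0.1893 ≈ 0.128
P(Condition Gamma | marker-positive) = 0.072675/0.1893 ≈ 0.384
P(Condition Alpha | marker-positive) = 0.092475/0.1893 ≈ 0.489
(Check: 0.128+0.384+0.489 = 1.001.)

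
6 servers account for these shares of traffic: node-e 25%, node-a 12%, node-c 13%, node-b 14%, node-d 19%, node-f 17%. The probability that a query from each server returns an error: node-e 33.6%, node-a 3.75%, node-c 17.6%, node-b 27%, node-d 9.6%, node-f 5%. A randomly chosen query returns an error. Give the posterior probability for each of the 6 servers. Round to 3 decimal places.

node-e 0.477, node-a 0.026, node-c 0.130, node-b 0.215, node-d 0.104, node-f 0.048

By Bayes' rule, posterior ∝ prior × likelihood:
  node-e: 0.25 × 0.336 = 0.084
  node-a: 0.12 × 0.0375 = 0.0045
  node-c: 0.13 × 0.176 = 0.02288
  node-b: 0.14 × 0.27 = 0.0378
  node-d: 0.19 × 0.096 = 0.01824
  node-f: 0.17 × 0.05 = 0.0085
Total = 0.17592.
P(node-e | error) = 0.084/0.17592 ≈ 0.477
P(node-a | error) = 0.0045/0.17592 ≈ 0.026
P(node-c | error) = 0.02288/0.17592 ≈ 0.130
P(node-b | error) = 0.0378/0.17592 ≈ 0.215
P(node-d | error) = 0.01824/0.17592 ≈ 0.104
P(node-f | error) = 0.0085/0.17592 ≈ 0.048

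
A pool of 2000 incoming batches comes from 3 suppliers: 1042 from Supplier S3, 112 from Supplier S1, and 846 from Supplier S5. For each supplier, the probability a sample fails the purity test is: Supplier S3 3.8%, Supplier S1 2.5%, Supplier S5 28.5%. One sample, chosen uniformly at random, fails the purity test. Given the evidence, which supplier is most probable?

By Bayes' rule, posterior ∝ prior × likelihood:
  Supplier S3: 0.521 × 0.038 = 0.019798
  Supplier S1: 0.056 × 0.025 = 0.0014
  Supplier S5: 0.423 × 0.285 = 0.120555
Total = 0.141753.
Largest term belongs to Supplier S5, so Supplier S5 is most probable.

Supplier S5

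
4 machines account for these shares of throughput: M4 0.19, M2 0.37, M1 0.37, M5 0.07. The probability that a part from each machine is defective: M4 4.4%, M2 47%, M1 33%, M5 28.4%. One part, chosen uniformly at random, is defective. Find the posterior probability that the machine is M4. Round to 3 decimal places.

0.026

Unnormalized posteriors (prior × likelihood):
  M4: 0.19 × 0.044 = 0.00836
  M2: 0.37 × 0.47 = 0.1739
  M1: 0.37 × 0.33 = 0.1221
  M5: 0.07 × 0.284 = 0.01988
Normalizing constant = 0.32424.
P(M4 | evidence) = 0.00836 / 0.32424 ≈ 0.026.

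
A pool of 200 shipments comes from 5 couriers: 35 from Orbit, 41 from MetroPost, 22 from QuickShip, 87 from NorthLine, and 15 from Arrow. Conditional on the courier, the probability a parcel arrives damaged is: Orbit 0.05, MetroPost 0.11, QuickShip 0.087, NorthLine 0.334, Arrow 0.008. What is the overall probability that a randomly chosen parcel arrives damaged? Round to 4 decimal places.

By Bayes' rule, posterior ∝ prior × likelihood:
  Orbit: 0.175 × 0.05 = 0.00875
  MetroPost: 0.205 × 0.11 = 0.02255
  QuickShip: 0.11 × 0.087 = 0.00957
  NorthLine: 0.435 × 0.334 = 0.14529
  Arrow: 0.075 × 0.008 = 0.0006
P(damaged) = 0.00875 + 0.02255 + 0.00957 + 0.14529 + 0.0006 = 0.18676 → 0.1868.

0.1868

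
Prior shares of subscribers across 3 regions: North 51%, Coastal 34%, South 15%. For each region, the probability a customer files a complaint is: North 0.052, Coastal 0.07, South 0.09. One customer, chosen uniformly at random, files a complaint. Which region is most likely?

North

By Bayes' rule, posterior ∝ prior × likelihood:
  North: 0.51 × 0.052 = 0.02652
  Coastal: 0.34 × 0.07 = 0.0238
  South: 0.15 × 0.09 = 0.0135
Total = 0.06382.
Largest term belongs to North, so North is most probable.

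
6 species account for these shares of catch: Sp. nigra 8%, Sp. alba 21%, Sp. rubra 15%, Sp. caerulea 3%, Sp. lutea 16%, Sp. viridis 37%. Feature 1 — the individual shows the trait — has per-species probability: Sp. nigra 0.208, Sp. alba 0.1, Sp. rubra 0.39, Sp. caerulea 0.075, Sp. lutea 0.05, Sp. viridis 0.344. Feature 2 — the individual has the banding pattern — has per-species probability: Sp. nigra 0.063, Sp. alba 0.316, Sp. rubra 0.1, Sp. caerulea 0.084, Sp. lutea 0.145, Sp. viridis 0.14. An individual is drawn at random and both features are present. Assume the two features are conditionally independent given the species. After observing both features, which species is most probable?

Sp. viridis

By Bayes' rule, posterior ∝ prior × likelihood:
  Sp. nigra: 0.08 × 0.208 × 0.063 = 0.00104832
  Sp. alba: 0.21 × 0.1 × 0.316 = 0.006636
  Sp. rubra: 0.15 × 0.39 × 0.1 = 0.00585
  Sp. caerulea: 0.03 × 0.075 × 0.084 = 0.000189
  Sp. lutea: 0.16 × 0.05 × 0.145 = 0.00116
  Sp. viridis: 0.37 × 0.344 × 0.14 = 0.0178192
Total = 0.03270252.
Largest term belongs to Sp. viridis, so Sp. viridis is most probable.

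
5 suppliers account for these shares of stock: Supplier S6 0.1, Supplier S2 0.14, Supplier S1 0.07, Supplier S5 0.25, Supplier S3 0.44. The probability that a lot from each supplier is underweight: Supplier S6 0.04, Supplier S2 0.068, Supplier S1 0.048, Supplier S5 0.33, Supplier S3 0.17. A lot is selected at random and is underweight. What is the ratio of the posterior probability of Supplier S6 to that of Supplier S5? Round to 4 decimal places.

By Bayes' rule, posterior ∝ prior × likelihood:
  Supplier S6: 0.1 × 0.04 = 0.004
  Supplier S2: 0.14 × 0.068 = 0.00952
  Supplier S1: 0.07 × 0.048 = 0.00336
  Supplier S5: 0.25 × 0.33 = 0.0825
  Supplier S3: 0.44 × 0.17 = 0.0748
Sum = 0.17418.
The ratio is 0.004 / 0.0825 (the normalizer cancels) = 0.0485.

0.0485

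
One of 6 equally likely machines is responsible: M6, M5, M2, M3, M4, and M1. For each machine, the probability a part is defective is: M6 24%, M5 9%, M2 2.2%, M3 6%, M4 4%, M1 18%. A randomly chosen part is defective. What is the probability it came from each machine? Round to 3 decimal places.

Since the prior is uniform, the posterior is proportional to the likelihood:
  M6: 0.24
  M5: 0.09
  M2: 0.022
  M3: 0.06
  M4: 0.04
  M1: 0.18
Sum = 0.632.
P(M6 | defective) = 0.24/0.632 ≈ 0.380
P(M5 | defective) = 0.09/0.632 ≈ 0.142
P(M2 | defective) = 0.022/0.632 ≈ 0.035
P(M3 | defective) = 0.06/0.632 ≈ 0.095
P(M4 | defective) = 0.04/0.632 ≈ 0.063
P(M1 | defective) = 0.18/0.632 ≈ 0.285
(Check: 0.380+0.142+0.035+0.095+0.063+0.285 = 1.000.)

M6 0.380, M5 0.142, M2 0.035, M3 0.095, M4 0.063, M1 0.285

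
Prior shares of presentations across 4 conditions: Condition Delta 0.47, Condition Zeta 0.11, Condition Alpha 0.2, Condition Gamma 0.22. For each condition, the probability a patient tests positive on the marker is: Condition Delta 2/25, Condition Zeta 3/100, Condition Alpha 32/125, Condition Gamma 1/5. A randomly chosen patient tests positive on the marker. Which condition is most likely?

Condition Alpha

Prior × likelihood for each hypothesis:
  Condition Delta: 0.47 × 0.08 = 0.0376
  Condition Zeta: 0.11 × 0.03 = 0.0033
  Condition Alpha: 0.2 × 0.256 = 0.0512
  Condition Gamma: 0.22 × 0.2 = 0.044
Total = 0.1361.
Largest term belongs to Condition Alpha, so Condition Alpha is most probable.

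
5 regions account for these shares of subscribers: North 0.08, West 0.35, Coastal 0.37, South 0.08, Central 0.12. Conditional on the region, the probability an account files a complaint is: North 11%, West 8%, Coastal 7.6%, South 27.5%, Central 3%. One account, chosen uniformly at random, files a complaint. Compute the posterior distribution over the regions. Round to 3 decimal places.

By Bayes' rule, posterior ∝ prior × likelihood:
  North: 0.08 × 0.11 = 0.0088
  West: 0.35 × 0.08 = 0.028
  Coastal: 0.37 × 0.076 = 0.02812
  South: 0.08 × 0.275 = 0.022
  Central: 0.12 × 0.03 = 0.0036
Sum = 0.09052.
P(North | complaint) = 0.0088/0.09052 ≈ 0.097
P(West | complaint) = 0.028/0.09052 ≈ 0.309
P(Coastal | complaint) = 0.02812/0.09052 ≈ 0.311
P(South | complaint) = 0.022/0.09052 ≈ 0.243
P(Central | complaint) = 0.0036/0.09052 ≈ 0.040

North 0.097, West 0.309, Coastal 0.311, South 0.243, Central 0.040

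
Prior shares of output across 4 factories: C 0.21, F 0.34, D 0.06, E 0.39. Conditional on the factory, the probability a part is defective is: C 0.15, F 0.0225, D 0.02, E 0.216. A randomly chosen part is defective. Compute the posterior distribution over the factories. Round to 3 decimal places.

Compute prior × likelihood for every hypothesis:
  C: 0.21 × 0.15 = 0.0315
  F: 0.34 × 0.0225 = 0.00765
  D: 0.06 × 0.02 = 0.0012
  E: 0.39 × 0.216 = 0.08424
Total = 0.12459.
P(C | defective) = 0.0315/0.12459 ≈ 0.253
P(F | defective) = 0.00765/0.12459 ≈ 0.061
P(D | defective) = 0.0012/0.12459 ≈ 0.010
P(E | defective) = 0.08424/0.12459 ≈ 0.676

C 0.253, F 0.061, D 0.010, E 0.676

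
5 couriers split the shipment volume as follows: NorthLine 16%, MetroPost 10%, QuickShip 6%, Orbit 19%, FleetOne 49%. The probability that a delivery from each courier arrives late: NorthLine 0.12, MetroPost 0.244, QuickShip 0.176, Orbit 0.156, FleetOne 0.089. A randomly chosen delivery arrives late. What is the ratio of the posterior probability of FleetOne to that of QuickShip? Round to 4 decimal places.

4.1297

Unnormalized posteriors (prior × likelihood):
  NorthLine: 0.16 × 0.12 = 0.0192
  MetroPost: 0.1 × 0.244 = 0.0244
  QuickShip: 0.06 × 0.176 = 0.01056
  Orbit: 0.19 × 0.156 = 0.02964
  FleetOne: 0.49 × 0.089 = 0.04361
Total = 0.12741.
The ratio is 0.04361 / 0.01056 (the normalizer cancels) = 4.1297.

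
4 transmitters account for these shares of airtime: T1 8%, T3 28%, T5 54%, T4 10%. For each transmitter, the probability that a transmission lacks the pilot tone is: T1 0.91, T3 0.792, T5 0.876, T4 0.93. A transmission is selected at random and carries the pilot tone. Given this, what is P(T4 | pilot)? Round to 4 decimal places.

Taking complements, P(pilot | each) = T1 0.09, T3 0.208, T5 0.124, T4 0.07.
Compute prior × likelihood for every hypothesis:
  T1: 0.08 × 0.09 = 0.0072
  T3: 0.28 × 0.208 = 0.05824
  T5: 0.54 × 0.124 = 0.06696
  T4: 0.1 × 0.07 = 0.007
Sum = 0.1394.
P(T4 | evidence) = 0.007 / 0.1394 ≈ 0.0502.

0.0502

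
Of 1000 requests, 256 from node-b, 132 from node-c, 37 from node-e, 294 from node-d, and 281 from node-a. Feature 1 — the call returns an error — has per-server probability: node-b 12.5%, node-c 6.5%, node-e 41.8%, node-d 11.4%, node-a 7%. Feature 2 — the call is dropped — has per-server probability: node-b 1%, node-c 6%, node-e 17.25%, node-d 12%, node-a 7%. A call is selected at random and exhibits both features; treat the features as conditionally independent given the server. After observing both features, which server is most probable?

node-d

Prior × likelihood for each hypothesis:
  node-b: 0.256 × 0.125 × 0.01 = 0.00032
  node-c: 0.132 × 0.065 × 0.06 = 0.0005148
  node-e: 0.037 × 0.418 × 0.1725 = 0.002667885
  node-d: 0.294 × 0.114 × 0.12 = 0.00402192
  node-a: 0.281 × 0.07 × 0.07 = 0.0013769
Sum = 0.008901505.
Largest term belongs to node-d, so node-d is most probable.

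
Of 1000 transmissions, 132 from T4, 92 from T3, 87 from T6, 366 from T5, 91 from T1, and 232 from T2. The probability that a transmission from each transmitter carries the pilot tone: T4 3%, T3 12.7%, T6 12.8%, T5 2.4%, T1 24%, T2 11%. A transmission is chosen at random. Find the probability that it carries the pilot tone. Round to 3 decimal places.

Prior × likelihood for each hypothesis:
  T4: 0.132 × 0.03 = 0.00396
  T3: 0.092 × 0.127 = 0.011684
  T6: 0.087 × 0.128 = 0.011136
  T5: 0.366 × 0.024 = 0.008784
  T1: 0.091 × 0.24 = 0.02184
  T2: 0.232 × 0.11 = 0.02552
P(pilot) = 0.00396 + 0.011684 + 0.011136 + 0.008784 + 0.02184 + 0.02552 = 0.082924 → 0.083.

0.083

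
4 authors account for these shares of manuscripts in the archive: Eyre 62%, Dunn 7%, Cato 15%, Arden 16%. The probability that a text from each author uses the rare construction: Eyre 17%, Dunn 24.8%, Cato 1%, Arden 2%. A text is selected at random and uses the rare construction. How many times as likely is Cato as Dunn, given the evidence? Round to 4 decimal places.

Prior × likelihood for each hypothesis:
  Eyre: 0.62 × 0.17 = 0.1054
  Dunn: 0.07 × 0.248 = 0.01736
  Cato: 0.15 × 0.01 = 0.0015
  Arden: 0.16 × 0.02 = 0.0032
Sum = 0.12746.
The ratio is 0.0015 / 0.01736 (the normalizer cancels) = 0.0864.

0.0864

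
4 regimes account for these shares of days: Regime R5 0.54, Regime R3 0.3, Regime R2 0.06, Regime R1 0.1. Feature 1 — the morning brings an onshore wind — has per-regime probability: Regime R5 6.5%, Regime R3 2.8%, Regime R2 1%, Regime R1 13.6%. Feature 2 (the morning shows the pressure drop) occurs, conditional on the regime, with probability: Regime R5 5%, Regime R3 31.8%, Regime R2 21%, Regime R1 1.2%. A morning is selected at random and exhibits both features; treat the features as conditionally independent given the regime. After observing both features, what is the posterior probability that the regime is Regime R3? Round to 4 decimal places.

By Bayes' rule, posterior ∝ prior × likelihood:
  Regime R5: 0.54 × 0.065 × 0.05 = 0.001755
  Regime R3: 0.3 × 0.028 × 0.318 = 0.0026712
  Regime R2: 0.06 × 0.01 × 0.21 = 0.000126
  Regime R1: 0.1 × 0.136 × 0.012 = 0.0001632
Total = 0.0047154.
P(Regime R3 | evidence) = 0.0026712 / 0.0047154 ≈ 0.5665.

0.5665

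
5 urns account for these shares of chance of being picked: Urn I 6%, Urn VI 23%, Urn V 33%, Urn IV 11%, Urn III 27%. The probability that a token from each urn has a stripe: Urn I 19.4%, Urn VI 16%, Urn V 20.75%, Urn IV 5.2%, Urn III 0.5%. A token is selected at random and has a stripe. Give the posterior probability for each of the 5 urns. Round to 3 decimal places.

Unnormalized posteriors (prior × likelihood):
  Urn I: 0.06 × 0.194 = 0.01164
  Urn VI: 0.23 × 0.16 = 0.0368
  Urn V: 0.33 × 0.2075 = 0.068475
  Urn IV: 0.11 × 0.052 = 0.00572
  Urn III: 0.27 × 0.005 = 0.00135
Normalizing constant = 0.123985.
P(Urn I | striped) = 0.01164/0.123985 ≈ 0.094
P(Urn VI | striped) = 0.0368/0.123985 ≈ 0.297
P(Urn V | striped) = 0.068475/0.123985 ≈ 0.552
P(Urn IV | striped) = 0.00572/0.123985 ≈ 0.046
P(Urn III | striped) = 0.00135/0.123985 ≈ 0.011
(Check: 0.094+0.297+0.552+0.046+0.011 = 1.000.)

Urn I 0.094, Urn VI 0.297, Urn V 0.552, Urn IV 0.046, Urn III 0.011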